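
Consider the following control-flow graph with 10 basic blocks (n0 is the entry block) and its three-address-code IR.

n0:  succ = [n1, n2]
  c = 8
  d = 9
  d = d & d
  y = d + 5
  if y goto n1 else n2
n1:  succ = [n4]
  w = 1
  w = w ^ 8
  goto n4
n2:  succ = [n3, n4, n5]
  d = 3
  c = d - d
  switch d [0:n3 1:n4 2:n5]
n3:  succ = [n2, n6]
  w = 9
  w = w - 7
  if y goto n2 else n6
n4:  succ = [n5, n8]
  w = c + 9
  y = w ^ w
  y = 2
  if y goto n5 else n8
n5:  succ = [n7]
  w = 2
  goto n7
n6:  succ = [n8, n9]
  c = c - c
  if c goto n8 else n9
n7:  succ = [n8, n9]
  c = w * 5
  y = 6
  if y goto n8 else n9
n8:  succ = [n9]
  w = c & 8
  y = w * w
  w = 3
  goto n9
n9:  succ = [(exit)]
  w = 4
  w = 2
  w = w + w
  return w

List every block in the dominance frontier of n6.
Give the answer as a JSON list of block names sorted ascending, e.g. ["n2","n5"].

idom tree: n1←n0 n2←n0 n3←n2 n4←n0 n5←n0 n6←n3 n7←n5 n8←n0 n9←n0
Dom∩ at merges:
  n2: preds {n0,n3}: {n0} ∩ {n0,n2,n3} = {n0}; idom=n0
  n4: preds {n1,n2}: {n0,n1} ∩ {n0,n2} = {n0}; idom=n0
  n5: preds {n2,n4}: {n0,n2} ∩ {n0,n4} = {n0}; idom=n0
  n8: preds {n4,n6,n7}: {n0,n4} ∩ {n0,n2,n3,n6} ∩ {n0,n5,n7} = {n0}; idom=n0
  n9: preds {n6,n7,n8}: {n0,n2,n3,n6} ∩ {n0,n5,n7} ∩ {n0,n8} = {n0}; idom=n0

DF derivation:
  n2←n0: walk · to n0
  n2←n3: walk n3→n2 to n0
  n4←n1: walk n1 to n0
  n4←n2: walk n2 to n0
  n5←n2: walk n2 to n0
  n5←n4: walk n4 to n0
  n8←n4: walk n4 to n0
  n8←n6: walk n6→n3→n2 to n0
  n8←n7: walk n7→n5 to n0
  n9←n6: walk n6→n3→n2 to n0
  n9←n7: walk n7→n5 to n0
  n9←n8: walk n8 to n0
  n0 → ∅
  n1 → {n4}
  n2 → {n2,n4,n5,n8,n9}
  n3 → {n2,n8,n9}
  n4 → {n5,n8}
  n5 → {n8,n9}
  n6 → {n8,n9}
  n7 → {n8,n9}
  n8 → {n9}
  n9 → ∅

DF(n6) = ["n8", "n9"]

Answer: ["n8", "n9"]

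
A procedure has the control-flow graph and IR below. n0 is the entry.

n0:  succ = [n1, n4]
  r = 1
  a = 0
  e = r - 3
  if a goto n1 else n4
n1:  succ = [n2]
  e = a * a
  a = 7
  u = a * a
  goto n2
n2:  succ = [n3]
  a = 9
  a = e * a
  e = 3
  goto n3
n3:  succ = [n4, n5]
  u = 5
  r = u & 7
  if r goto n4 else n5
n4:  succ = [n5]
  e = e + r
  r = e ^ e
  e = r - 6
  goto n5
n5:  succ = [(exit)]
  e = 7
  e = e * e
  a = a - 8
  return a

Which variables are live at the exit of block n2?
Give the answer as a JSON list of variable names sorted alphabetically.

Answer: ["a", "e"]

Derivation:
def/use:
  n0: {a,e,r} / ∅
  n1: {a,e,u} / {a}
  n2: {a,e} / {e}
  n3: {r,u} / ∅
  n4: {e,r} / {e,r}
  n5: {a,e} / {a}

Live sets:
  n0 li=∅ lo={a,e,r}
  n1 li={a} lo={e}
  n2 li={e} lo={a,e}
  n3 li={a,e} lo={a,e,r}
  n4 li={a,e,r} lo={a}
  n5 li={a} lo=∅

live-out(n2) = ["a", "e"]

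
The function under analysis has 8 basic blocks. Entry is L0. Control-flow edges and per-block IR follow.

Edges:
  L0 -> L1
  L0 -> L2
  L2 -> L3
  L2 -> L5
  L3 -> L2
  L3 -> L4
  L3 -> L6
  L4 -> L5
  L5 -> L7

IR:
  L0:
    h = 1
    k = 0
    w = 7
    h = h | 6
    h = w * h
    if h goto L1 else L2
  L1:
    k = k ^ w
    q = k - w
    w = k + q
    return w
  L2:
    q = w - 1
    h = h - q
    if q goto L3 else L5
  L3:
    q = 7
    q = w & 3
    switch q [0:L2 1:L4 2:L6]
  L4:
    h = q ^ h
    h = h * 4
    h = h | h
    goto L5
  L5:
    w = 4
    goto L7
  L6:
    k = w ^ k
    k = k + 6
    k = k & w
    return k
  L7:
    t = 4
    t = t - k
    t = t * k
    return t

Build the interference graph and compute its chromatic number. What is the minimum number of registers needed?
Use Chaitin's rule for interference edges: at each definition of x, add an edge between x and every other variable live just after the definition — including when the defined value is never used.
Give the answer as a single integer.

Block summaries:
  L0: def={h,k,w} ue=∅
  L1: def={k,q,w} ue={k,w}
  L2: def={h,q} ue={h,w}
  L3: def={q} ue={w}
  L4: def={h} ue={h,q}
  L5: def={w} ue=∅
  L6: def={k} ue={k,w}
  L7: def={t} ue={k}

Backward fixpoint:
  L0 li=∅ lo={h,k,w}
  L1 li={k,w} lo=∅
  L2 li={h,k,w} lo={h,k,w}
  L3 li={h,k,w} lo={h,k,q,w}
  L4 li={h,k,q} lo={k}
  L5 li={k} lo={k}
  L6 li={k,w} lo=∅
  L7 li={k} lo=∅

Conflict graph:
  h: {k,q,w}
  k: {h,q,t,w}
  q: {h,k,w}
  t: {k}
  w: {h,k,q}

Colouring:
  lower bound: {h,k,q,w} mutually conflict ⇒ χ ≥ 4
  assign h→c1 k→c0 q→c2 t→c1 w→c3 — no edge inside a register ⇒ χ ≤ 4
  χ = 4

Answer: 4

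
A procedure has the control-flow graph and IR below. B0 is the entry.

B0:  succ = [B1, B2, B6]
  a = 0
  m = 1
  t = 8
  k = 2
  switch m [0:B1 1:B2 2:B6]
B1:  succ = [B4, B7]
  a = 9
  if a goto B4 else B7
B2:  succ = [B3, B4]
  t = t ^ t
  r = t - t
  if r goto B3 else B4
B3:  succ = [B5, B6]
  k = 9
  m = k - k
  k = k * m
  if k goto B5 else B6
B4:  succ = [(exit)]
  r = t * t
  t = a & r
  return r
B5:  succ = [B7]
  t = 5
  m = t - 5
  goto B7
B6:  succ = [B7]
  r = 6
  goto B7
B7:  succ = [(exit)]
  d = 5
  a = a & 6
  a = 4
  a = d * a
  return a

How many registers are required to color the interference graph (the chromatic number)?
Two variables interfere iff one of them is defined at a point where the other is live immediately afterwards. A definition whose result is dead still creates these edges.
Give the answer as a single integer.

Answer: 4

Working:
Block summaries:
  B0: {a,k,m,t} / ∅
  B1: {a} / ∅
  B2: {r,t} / {t}
  B3: {k,m} / ∅
  B4: {r,t} / {a,t}
  B5: {m,t} / ∅
  B6: {r} / ∅
  B7: {a,d} / {a}

Liveness:
  B0: in=∅ out={a,t}
  B1: in={t} out={a,t}
  B2: in={a,t} out={a,t}
  B3: in={a} out={a}
  B4: in={a,t} out=∅
  B5: in={a} out={a}
  B6: in={a} out={a}
  B7: in={a} out=∅

Conflict graph:
  a↔{d,k,m,r,t}
  d↔{a}
  k↔{a,m,t}
  m↔{a,k,t}
  r↔{a,t}
  t↔{a,k,m,r}

Colouring:
  lower bound: {a,k,m,t} mutually conflict ⇒ χ ≥ 4
  assign a→r0 d→r1 k→r2 m→r3 r→r2 t→r1 — no edge inside a register ⇒ χ ≤ 4
  χ = 4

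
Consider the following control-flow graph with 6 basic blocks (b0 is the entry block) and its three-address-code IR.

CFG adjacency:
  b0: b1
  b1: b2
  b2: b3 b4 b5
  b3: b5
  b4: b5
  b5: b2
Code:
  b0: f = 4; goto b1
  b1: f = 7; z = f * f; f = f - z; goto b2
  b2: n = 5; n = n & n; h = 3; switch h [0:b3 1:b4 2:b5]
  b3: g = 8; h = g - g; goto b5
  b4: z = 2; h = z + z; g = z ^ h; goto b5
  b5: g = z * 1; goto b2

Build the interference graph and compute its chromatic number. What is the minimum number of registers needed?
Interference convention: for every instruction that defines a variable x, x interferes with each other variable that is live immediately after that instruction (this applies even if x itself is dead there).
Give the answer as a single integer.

Per-block:
  b0: {f} / ∅
  b1: {f,z} / ∅
  b2: {h,n} / ∅
  b3: {g,h} / ∅
  b4: {g,h,z} / ∅
  b5: {g} / {z}

Liveness:
  live b0: ∅→∅
  live b1: ∅→{z}
  live b2: {z}→{z}
  live b3: {z}→{z}
  live b4: ∅→{z}
  live b5: {z}→{z}

Conflict graph:
  f — {z}
  g — {z}
  h — {z}
  n — {z}
  z — {f,g,h,n}

Colouring:
  lower bound: {f,z} mutually conflict ⇒ χ ≥ 2
  2-colouring: r0={z}  r1={f,g,h,n}
  χ = 2

Answer: 2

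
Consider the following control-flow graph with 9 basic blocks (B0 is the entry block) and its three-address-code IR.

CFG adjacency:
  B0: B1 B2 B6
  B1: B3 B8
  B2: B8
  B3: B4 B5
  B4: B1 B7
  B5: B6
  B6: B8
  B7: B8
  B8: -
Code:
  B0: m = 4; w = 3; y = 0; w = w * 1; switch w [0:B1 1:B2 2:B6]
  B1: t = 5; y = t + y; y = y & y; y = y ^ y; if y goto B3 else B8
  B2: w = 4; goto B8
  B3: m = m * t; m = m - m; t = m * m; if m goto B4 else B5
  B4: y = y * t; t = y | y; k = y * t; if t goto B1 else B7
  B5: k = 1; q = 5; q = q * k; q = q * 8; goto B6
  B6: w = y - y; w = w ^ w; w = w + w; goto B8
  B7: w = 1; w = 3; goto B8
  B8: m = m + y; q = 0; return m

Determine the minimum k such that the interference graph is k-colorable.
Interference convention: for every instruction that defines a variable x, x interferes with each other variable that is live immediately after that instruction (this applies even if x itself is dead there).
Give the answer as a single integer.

def/use:
  B0 def {m,w,y} use ∅
  B1 def {t,y} use {y}
  B2 def {w} use ∅
  B3 def {m,t} use {m,t}
  B4 def {k,t,y} use {t,y}
  B5 def {k,q} use ∅
  B6 def {w} use {y}
  B7 def {w} use ∅
  B8 def {m,q} use {m,y}

Liveness:
  B0: in=∅ out={m,y}
  B1: in={m,y} out={m,t,y}
  B2: in={m,y} out={m,y}
  B3: in={m,t,y} out={m,t,y}
  B4: in={m,t,y} out={m,y}
  B5: in={m,y} out={m,y}
  B6: in={m,y} out={m,y}
  B7: in={m,y} out={m,y}
  B8: in={m,y} out=∅

Interfere edges:
  k↔{m,q,t,y}
  m↔{k,q,t,w,y}
  q↔{k,m,y}
  t↔{k,m,y}
  w↔{m,y}
  y↔{k,m,q,t,w}

Chromatic number:
  {k,m,q,y} pairwise interfere (4-clique) ⇒ χ ≥ 4
  assign k→c2 m→c0 q→c3 t→c3 w→c2 y→c1 — no edge inside a register ⇒ χ ≤ 4
  χ = 4

Answer: 4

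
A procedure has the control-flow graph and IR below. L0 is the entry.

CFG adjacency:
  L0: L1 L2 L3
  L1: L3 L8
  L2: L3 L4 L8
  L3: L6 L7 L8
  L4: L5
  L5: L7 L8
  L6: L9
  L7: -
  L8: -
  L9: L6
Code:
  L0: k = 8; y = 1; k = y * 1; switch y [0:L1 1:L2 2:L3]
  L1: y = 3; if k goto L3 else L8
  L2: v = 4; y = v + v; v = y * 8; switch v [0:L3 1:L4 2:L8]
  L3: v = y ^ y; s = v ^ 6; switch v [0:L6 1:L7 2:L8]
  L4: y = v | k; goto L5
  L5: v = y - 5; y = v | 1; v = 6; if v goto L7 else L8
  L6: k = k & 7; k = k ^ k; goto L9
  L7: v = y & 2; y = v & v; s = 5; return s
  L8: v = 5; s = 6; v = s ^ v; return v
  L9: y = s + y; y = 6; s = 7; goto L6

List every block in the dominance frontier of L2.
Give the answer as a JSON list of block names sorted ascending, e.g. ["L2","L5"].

Answer: ["L3", "L7", "L8"]

Analysis:
idom tree: L1←L0 L2←L0 L3←L0 L4←L2 L5←L4 L6←L3 L7←L0 L8←L0 L9←L6
Dom at joins:
  L3: preds {L0,L1,L2}: {L0} ∩ {L0,L1} ∩ {L0,L2} = {L0}; idom=L0
  L6: preds {L3,L9}: {L0,L3} ∩ {L0,L3,L6,L9} = {L0,L3}; idom=L3
  L7: preds {L3,L5}: {L0,L3} ∩ {L0,L2,L4,L5} = {L0}; idom=L0
  L8: preds {L1,L2,L3,L5}: {L0,L1} ∩ {L0,L2} ∩ {L0,L3} ∩ {L0,L2,L4,L5} = {L0}; idom=L0

Frontier:
  L3←L0: walk · to L0
  L3←L1: walk L1 to L0
  L3←L2: walk L2 to L0
  L6←L3: walk · to L3
  L6←L9: walk L9→L6 to L3
  L7←L3: walk L3 to L0
  L7←L5: walk L5→L4→L2 to L0
  L8←L1: walk L1 to L0
  L8←L2: walk L2 to L0
  L8←L3: walk L3 to L0
  L8←L5: walk L5→L4→L2 to L0
  L0: DF=∅
  L1: DF={L3,L8}
  L2: DF={L3,L7,L8}
  L3: DF={L7,L8}
  L4: DF={L7,L8}
  L5: DF={L7,L8}
  L6: DF={L6}
  L7: DF=∅
  L8: DF=∅
  L9: DF={L6}

DF(L2) = ["L3", "L7", "L8"]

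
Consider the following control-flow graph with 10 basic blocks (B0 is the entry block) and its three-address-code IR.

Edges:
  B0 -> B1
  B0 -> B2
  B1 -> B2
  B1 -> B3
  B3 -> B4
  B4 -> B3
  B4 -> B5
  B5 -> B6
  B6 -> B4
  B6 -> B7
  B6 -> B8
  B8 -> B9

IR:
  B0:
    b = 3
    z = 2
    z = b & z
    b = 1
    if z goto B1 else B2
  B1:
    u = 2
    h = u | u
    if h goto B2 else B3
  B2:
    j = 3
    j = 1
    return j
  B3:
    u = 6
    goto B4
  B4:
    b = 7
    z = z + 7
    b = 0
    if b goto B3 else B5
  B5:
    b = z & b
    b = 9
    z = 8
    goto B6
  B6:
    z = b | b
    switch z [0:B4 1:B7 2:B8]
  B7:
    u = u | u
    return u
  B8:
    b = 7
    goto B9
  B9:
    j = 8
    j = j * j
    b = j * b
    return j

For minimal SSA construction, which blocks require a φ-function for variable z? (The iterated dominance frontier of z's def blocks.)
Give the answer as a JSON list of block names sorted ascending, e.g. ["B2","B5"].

Answer: ["B3", "B4"]

Analysis:
idom tree: B1←B0 B2←B0 B3←B1 B4←B3 B5←B4 B6←B5 B7←B6 B8←B6 B9←B8
Join-block Dom:
  B2: preds {B0,B1}: {B0} ∩ {B0,B1} = {B0}; idom=B0
  B3: preds {B1,B4}: {B0,B1} ∩ {B0,B1,B3,B4} = {B0,B1}; idom=B1
  B4: preds {B3,B6}: {B0,B1,B3} ∩ {B0,B1,B3,B4,B5,B6} = {B0,B1,B3}; idom=B3

DF walk-up:
  B2←B0: walk · to B0
  B2←B1: walk B1 to B0
  B3←B1: walk · to B1
  B3←B4: walk B4→B3 to B1
  B4←B3: walk · to B3
  B4←B6: walk B6→B5→B4 to B3
  B0: DF=∅
  B1: DF={B2}
  B2: DF=∅
  B3: DF={B3}
  B4: DF={B3,B4}
  B5: DF={B4}
  B6: DF={B4}
  B7: DF=∅
  B8: DF=∅
  B9: DF=∅

φ for z: defs {B0,B4,B5,B6}
  DF⁺ = {B3,B4}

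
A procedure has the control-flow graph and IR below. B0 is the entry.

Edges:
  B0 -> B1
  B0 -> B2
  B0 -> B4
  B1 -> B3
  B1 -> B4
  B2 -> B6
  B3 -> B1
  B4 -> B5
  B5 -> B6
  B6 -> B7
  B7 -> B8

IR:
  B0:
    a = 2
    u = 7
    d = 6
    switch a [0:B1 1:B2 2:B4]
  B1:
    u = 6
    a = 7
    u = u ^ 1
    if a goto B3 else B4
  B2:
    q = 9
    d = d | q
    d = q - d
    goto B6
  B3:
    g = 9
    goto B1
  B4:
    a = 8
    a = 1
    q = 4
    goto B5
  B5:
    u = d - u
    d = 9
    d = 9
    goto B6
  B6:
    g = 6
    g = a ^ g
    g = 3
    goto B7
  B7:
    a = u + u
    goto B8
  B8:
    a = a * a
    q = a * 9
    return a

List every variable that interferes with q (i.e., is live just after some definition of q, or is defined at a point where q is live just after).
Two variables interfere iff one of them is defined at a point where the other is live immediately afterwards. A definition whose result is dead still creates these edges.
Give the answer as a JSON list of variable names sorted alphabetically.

Per-block:
  B0: {a,d,u} / ∅
  B1: {a,u} / ∅
  B2: {d,q} / {d}
  B3: {g} / ∅
  B4: {a,q} / ∅
  B5: {d,u} / {d,u}
  B6: {g} / {a}
  B7: {a} / {u}
  B8: {a,q} / {a}

Liveness:
  B0 li=∅ lo={a,d,u}
  B1 li={d} lo={d,u}
  B2 li={a,d,u} lo={a,u}
  B3 li={d} lo={d}
  B4 li={d,u} lo={a,d,u}
  B5 li={a,d,u} lo={a,u}
  B6 li={a,u} lo={u}
  B7 li={u} lo={a}
  B8 li={a} lo=∅

Conflict graph:
  a: {d,g,q,u}
  d: {a,g,q,u}
  g: {a,d,u}
  q: {a,d,u}
  u: {a,d,g,q}

N(q) = ["a", "d", "u"]

Answer: ["a", "d", "u"]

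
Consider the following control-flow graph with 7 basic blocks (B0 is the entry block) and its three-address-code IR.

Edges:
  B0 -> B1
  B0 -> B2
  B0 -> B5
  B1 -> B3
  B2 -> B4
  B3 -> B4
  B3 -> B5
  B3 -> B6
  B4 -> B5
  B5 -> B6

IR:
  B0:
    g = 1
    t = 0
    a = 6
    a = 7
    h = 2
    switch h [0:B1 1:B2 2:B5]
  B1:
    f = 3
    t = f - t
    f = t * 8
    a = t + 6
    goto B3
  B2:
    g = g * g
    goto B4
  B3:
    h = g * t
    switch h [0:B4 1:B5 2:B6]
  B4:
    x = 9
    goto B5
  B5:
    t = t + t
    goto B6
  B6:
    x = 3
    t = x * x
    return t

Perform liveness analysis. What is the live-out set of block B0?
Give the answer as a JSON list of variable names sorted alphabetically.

Answer: ["g", "t"]

Derivation:
def/use:
  B0: def={a,g,h,t} ue=∅
  B1: def={a,f,t} ue={t}
  B2: def={g} ue={g}
  B3: def={h} ue={g,t}
  B4: def={x} ue=∅
  B5: def={t} ue={t}
  B6: def={t,x} ue=∅

Live sets:
  B0: in=∅ out={g,t}
  B1: in={g,t} out={g,t}
  B2: in={g,t} out={t}
  B3: in={g,t} out={t}
  B4: in={t} out={t}
  B5: in={t} out=∅
  B6: in=∅ out=∅

live-out(B0) = ["g", "t"]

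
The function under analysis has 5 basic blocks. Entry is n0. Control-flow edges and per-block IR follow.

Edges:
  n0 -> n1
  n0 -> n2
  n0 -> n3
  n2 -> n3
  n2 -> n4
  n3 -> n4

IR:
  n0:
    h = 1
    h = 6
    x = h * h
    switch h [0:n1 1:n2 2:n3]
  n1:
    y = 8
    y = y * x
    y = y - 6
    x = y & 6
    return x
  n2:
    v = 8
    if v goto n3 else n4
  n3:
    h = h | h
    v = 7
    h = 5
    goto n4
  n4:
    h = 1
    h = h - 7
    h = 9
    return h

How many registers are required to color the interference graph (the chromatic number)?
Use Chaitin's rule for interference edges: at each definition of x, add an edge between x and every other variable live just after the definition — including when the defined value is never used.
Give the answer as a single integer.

Answer: 2

Analysis:
def/use:
  n0: def={h,x} ue=∅
  n1: def={x,y} ue={x}
  n2: def={v} ue=∅
  n3: def={h,v} ue={h}
  n4: def={h} ue=∅

Backward fixpoint:
  live n0: ∅→{h,x}
  live n1: {x}→∅
  live n2: {h}→{h}
  live n3: {h}→∅
  live n4: ∅→∅

Interference:
  h: {v,x}
  v: {h}
  x: {h,y}
  y: {x}

Chromatic number:
  {h,v} pairwise interfere (2-clique) ⇒ χ ≥ 2
  2-colouring: R0={h,y}  R1={v,x}
  χ = 2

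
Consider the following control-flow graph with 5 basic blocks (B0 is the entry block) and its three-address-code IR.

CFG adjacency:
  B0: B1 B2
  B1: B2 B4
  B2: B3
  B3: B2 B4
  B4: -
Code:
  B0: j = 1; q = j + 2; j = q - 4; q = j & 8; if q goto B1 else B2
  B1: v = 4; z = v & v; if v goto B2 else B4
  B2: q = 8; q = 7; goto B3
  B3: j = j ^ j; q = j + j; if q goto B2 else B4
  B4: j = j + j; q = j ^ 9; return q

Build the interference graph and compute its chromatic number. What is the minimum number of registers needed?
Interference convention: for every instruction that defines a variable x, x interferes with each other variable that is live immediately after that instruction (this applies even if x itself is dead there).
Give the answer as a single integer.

Answer: 3

Analysis:
Per-block:
  B0 def {j,q} use ∅
  B1 def {v,z} use ∅
  B2 def {q} use ∅
  B3 def {j,q} use {j}
  B4 def {j,q} use {j}

Live sets:
  B0 li=∅ lo={j}
  B1 li={j} lo={j}
  B2 li={j} lo={j}
  B3 li={j} lo={j}
  B4 li={j} lo=∅

Interfere edges:
  j↔{q,v,z}
  q↔{j}
  v↔{j,z}
  z↔{j,v}

Chromatic number:
  lower bound: {j,v,z} mutually conflict ⇒ χ ≥ 3
  3-colouring: R0={j}  R1={q,v}  R2={z}
  χ = 3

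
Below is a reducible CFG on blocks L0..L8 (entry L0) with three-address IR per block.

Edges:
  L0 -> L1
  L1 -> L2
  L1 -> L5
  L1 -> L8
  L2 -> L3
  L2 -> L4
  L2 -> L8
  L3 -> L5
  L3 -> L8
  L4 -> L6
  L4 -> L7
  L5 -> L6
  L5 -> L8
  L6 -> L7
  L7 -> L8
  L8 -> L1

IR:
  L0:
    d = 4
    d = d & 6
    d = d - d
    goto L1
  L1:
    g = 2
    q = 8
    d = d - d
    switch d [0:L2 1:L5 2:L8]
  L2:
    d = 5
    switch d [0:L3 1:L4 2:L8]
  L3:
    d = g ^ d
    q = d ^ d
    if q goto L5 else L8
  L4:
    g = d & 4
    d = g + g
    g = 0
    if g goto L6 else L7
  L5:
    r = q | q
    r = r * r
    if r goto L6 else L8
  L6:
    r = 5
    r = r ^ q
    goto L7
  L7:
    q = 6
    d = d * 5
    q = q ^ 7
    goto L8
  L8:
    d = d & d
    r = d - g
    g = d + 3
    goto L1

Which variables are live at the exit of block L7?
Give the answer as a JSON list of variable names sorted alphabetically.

def/use:
  L0: {d} / ∅
  L1: {d,g,q} / {d}
  L2: {d} / ∅
  L3: {d,q} / {d,g}
  L4: {d,g} / {d}
  L5: {r} / {q}
  L6: {r} / {q}
  L7: {d,q} / {d}
  L8: {d,g,r} / {d,g}

Liveness:
  live L0: ∅→{d}
  live L1: {d}→{d,g,q}
  live L2: {g,q}→{d,g,q}
  live L3: {d,g}→{d,g,q}
  live L4: {d,q}→{d,g,q}
  live L5: {d,g,q}→{d,g,q}
  live L6: {d,g,q}→{d,g}
  live L7: {d,g}→{d,g}
  live L8: {d,g}→{d}

live-out(L7) = ["d", "g"]

Answer: ["d", "g"]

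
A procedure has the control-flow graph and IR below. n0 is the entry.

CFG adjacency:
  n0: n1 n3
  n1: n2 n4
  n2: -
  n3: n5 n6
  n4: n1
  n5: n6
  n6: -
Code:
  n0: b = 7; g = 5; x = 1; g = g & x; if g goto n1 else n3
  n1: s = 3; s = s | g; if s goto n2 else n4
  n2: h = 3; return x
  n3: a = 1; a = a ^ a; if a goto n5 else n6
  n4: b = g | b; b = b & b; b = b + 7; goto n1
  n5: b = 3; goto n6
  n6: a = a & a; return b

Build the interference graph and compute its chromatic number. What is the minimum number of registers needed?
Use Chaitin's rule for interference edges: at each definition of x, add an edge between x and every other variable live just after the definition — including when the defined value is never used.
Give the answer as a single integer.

Block summaries:
  n0: def={b,g,x} ue=∅
  n1: def={s} ue={g}
  n2: def={h} ue={x}
  n3: def={a} ue=∅
  n4: def={b} ue={b,g}
  n5: def={b} ue=∅
  n6: def={a} ue={a,b}

Backward fixpoint:
  n0 li=∅ lo={b,g,x}
  n1 li={b,g,x} lo={b,g,x}
  n2 li={x} lo=∅
  n3 li={b} lo={a,b}
  n4 li={b,g,x} lo={b,g,x}
  n5 li={a} lo={a,b}
  n6 li={a,b} lo=∅

Interference:
  a↔{b}
  b↔{a,g,s,x}
  g↔{b,s,x}
  h↔{x}
  s↔{b,g,x}
  x↔{b,g,h,s}

Chromatic number:
  lower bound: {b,g,s,x} mutually conflict ⇒ χ ≥ 4
  assign a→c1 b→c0 g→c2 h→c0 s→c3 x→c1 — no edge inside a register ⇒ χ ≤ 4
  χ = 4

Answer: 4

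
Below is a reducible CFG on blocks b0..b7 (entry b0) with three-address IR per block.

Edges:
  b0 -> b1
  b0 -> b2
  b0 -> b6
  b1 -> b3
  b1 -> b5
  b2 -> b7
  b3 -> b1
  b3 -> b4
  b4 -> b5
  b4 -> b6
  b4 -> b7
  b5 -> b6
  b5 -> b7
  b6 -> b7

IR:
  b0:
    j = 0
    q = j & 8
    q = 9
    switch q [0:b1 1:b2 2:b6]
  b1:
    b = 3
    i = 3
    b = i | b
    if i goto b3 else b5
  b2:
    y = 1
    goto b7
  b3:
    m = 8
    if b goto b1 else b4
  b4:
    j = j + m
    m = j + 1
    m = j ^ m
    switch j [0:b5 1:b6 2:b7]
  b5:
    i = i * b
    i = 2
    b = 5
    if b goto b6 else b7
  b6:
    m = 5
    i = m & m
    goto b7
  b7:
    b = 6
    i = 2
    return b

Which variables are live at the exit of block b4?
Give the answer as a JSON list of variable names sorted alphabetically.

Per-block:
  b0 def {j,q} use ∅
  b1 def {b,i} use ∅
  b2 def {y} use ∅
  b3 def {m} use {b}
  b4 def {j,m} use {j,m}
  b5 def {b,i} use {b,i}
  b6 def {i,m} use ∅
  b7 def {b,i} use ∅

Backward fixpoint:
  live b0: ∅→{j}
  live b1: {j}→{b,i,j}
  live b2: ∅→∅
  live b3: {b,i,j}→{b,i,j,m}
  live b4: {b,i,j,m}→{b,i}
  live b5: {b,i}→∅
  live b6: ∅→∅
  live b7: ∅→∅

live-out(b4) = ["b", "i"]

Answer: ["b", "i"]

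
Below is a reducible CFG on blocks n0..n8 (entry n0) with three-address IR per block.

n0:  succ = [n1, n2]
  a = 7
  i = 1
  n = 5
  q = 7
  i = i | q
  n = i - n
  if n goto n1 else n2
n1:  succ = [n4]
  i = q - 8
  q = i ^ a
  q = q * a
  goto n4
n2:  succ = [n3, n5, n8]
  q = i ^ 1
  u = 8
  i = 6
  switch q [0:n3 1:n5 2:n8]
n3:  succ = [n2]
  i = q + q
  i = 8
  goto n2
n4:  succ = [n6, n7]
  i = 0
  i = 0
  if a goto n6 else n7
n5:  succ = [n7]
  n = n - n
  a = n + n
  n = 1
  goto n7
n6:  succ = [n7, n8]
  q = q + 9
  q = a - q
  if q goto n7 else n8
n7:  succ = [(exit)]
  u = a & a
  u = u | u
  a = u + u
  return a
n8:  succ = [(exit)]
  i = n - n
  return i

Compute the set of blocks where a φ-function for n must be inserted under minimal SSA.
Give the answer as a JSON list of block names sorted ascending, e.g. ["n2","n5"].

idom tree: n1←n0 n2←n0 n3←n2 n4←n1 n5←n2 n6←n4 n7←n0 n8←n0
Join-block Dom:
  n2: preds {n0,n3}: {n0} ∩ {n0,n2,n3} = {n0}; idom=n0
  n7: preds {n4,n5,n6}: {n0,n1,n4} ∩ {n0,n2,n5} ∩ {n0,n1,n4,n6} = {n0}; idom=n0
  n8: preds {n2,n6}: {n0,n2} ∩ {n0,n1,n4,n6} = {n0}; idom=n0

DF walk-up:
  join n2 pred n0: · stop@n0
  join n2 pred n3: n3→n2 stop@n0
  join n7 pred n4: n4→n1 stop@n0
  join n7 pred n5: n5→n2 stop@n0
  join n7 pred n6: n6→n4→n1 stop@n0
  join n8 pred n2: n2 stop@n0
  join n8 pred n6: n6→n4→n1 stop@n0
  DF(n0)=∅
  DF(n1)={n7,n8}
  DF(n2)={n2,n7,n8}
  DF(n3)={n2}
  DF(n4)={n7,n8}
  DF(n5)={n7}
  DF(n6)={n7,n8}
  DF(n7)=∅
  DF(n8)=∅

φ for n: defs {n0,n5}
  DF⁺ = {n7}

Answer: ["n7"]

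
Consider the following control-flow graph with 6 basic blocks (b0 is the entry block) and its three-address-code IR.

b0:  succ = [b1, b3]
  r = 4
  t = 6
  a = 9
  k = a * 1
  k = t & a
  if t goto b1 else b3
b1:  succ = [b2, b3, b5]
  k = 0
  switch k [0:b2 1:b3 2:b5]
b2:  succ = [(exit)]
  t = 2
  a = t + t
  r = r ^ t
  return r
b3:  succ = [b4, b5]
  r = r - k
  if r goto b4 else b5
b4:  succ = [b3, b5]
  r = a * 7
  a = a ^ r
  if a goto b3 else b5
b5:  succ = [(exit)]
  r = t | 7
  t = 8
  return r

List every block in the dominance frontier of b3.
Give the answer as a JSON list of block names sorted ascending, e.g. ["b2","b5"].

Answer: ["b3", "b5"]

Working:
idom tree: b1←b0 b2←b1 b3←b0 b4←b3 b5←b0
Join-block Dom:
  b3: preds {b0,b1,b4}: {b0} ∩ {b0,b1} ∩ {b0,b3,b4} = {b0}; idom=b0
  b5: preds {b1,b3,b4}: {b0,b1} ∩ {b0,b3} ∩ {b0,b3,b4} = {b0}; idom=b0

DF walk-up:
  b3←b0: walk · to b0
  b3←b1: walk b1 to b0
  b3←b4: walk b4→b3 to b0
  b5←b1: walk b1 to b0
  b5←b3: walk b3 to b0
  b5←b4: walk b4→b3 to b0
  b0 → ∅
  b1 → {b3,b5}
  b2 → ∅
  b3 → {b3,b5}
  b4 → {b3,b5}
  b5 → ∅

DF(b3) = ["b3", "b5"]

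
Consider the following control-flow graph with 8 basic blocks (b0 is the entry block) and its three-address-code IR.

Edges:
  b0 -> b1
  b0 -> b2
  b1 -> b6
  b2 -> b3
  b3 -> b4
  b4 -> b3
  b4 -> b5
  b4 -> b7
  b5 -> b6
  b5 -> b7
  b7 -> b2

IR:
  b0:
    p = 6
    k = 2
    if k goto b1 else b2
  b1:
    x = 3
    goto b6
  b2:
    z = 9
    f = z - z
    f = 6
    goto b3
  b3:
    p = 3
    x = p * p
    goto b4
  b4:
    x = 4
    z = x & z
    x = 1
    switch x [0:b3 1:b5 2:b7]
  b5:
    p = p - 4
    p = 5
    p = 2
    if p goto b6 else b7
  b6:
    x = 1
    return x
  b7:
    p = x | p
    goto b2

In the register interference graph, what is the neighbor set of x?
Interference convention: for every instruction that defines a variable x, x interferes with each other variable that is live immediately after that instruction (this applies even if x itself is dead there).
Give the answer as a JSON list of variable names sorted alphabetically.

def/use:
  b0: {k,p} / ∅
  b1: {x} / ∅
  b2: {f,z} / ∅
  b3: {p,x} / ∅
  b4: {x,z} / {z}
  b5: {p} / {p}
  b6: {x} / ∅
  b7: {p} / {p,x}

Liveness:
  b0: in=∅ out=∅
  b1: in=∅ out=∅
  b2: in=∅ out={z}
  b3: in={z} out={p,z}
  b4: in={p,z} out={p,x,z}
  b5: in={p,x} out={p,x}
  b6: in=∅ out=∅
  b7: in={p,x} out=∅

Conflict graph:
  f: {z}
  k: ∅
  p: {x,z}
  x: {p,z}
  z: {f,p,x}

N(x) = ["p", "z"]

Answer: ["p", "z"]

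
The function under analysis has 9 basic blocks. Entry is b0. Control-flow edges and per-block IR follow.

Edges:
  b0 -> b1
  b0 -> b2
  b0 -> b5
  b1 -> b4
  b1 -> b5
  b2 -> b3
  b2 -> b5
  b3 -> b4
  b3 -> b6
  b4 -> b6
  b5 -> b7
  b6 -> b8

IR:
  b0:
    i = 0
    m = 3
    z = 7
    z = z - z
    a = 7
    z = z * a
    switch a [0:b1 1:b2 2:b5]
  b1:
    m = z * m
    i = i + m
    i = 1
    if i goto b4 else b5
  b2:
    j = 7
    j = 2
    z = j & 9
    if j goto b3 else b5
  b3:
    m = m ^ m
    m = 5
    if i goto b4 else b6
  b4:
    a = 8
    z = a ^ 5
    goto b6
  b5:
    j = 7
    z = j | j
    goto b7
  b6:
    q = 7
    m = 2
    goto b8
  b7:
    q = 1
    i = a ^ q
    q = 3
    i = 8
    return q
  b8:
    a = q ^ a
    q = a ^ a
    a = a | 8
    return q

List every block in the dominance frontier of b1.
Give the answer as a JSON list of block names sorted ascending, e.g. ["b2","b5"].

idom tree: b1←b0 b2←b0 b3←b2 b4←b0 b5←b0 b6←b0 b7←b5 b8←b6
Dom∩ at merges:
  b4: preds {b1,b3}: {b0,b1} ∩ {b0,b2,b3} = {b0}; idom=b0
  b5: preds {b0,b1,b2}: {b0} ∩ {b0,b1} ∩ {b0,b2} = {b0}; idom=b0
  b6: preds {b3,b4}: {b0,b2,b3} ∩ {b0,b4} = {b0}; idom=b0

DF walk-up:
  b4←b1: walk b1 to b0
  b4←b3: walk b3→b2 to b0
  b5←b0: walk · to b0
  b5←b1: walk b1 to b0
  b5←b2: walk b2 to b0
  b6←b3: walk b3→b2 to b0
  b6←b4: walk b4 to b0
  b0: DF=∅
  b1: DF={b4,b5}
  b2: DF={b4,b5,b6}
  b3: DF={b4,b6}
  b4: DF={b6}
  b5: DF=∅
  b6: DF=∅
  b7: DF=∅
  b8: DF=∅

DF(b1) = ["b4", "b5"]

Answer: ["b4", "b5"]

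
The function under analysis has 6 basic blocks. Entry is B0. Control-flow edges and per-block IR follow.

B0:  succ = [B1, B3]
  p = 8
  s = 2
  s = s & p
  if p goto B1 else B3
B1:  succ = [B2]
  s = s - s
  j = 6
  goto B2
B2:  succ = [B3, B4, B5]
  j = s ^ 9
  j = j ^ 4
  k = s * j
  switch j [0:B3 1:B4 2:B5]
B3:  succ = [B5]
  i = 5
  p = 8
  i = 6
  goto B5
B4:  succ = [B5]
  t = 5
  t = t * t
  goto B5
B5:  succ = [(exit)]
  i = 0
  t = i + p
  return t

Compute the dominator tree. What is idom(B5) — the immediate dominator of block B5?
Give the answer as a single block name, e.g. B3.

Answer: B0

Working:
idom tree: B1←B0 B2←B1 B3←B0 B4←B2 B5←B0
Dom∩ at merges:
  B3: preds {B0,B2}: {B0} ∩ {B0,B1,B2} = {B0}; idom=B0
  B5: preds {B2,B3,B4}: {B0,B1,B2} ∩ {B0,B3} ∩ {B0,B1,B2,B4} = {B0}; idom=B0

idom(B5) = B0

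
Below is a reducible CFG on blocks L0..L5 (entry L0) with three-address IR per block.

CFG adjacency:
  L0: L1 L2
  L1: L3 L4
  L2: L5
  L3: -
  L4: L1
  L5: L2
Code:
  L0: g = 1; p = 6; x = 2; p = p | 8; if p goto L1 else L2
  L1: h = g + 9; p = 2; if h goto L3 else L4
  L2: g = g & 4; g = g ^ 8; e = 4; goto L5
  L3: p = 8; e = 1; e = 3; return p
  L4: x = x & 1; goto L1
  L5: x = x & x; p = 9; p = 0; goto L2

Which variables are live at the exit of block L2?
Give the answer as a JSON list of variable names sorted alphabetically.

Answer: ["g", "x"]

Analysis:
Per-block:
  L0: def={g,p,x} ue=∅
  L1: def={h,p} ue={g}
  L2: def={e,g} ue={g}
  L3: def={e,p} ue=∅
  L4: def={x} ue={x}
  L5: def={p,x} ue={x}

Live sets:
  L0 li=∅ lo={g,x}
  L1 li={g,x} lo={g,x}
  L2 li={g,x} lo={g,x}
  L3 li=∅ lo=∅
  L4 li={g,x} lo={g,x}
  L5 li={g,x} lo={g,x}

live-out(L2) = ["g", "x"]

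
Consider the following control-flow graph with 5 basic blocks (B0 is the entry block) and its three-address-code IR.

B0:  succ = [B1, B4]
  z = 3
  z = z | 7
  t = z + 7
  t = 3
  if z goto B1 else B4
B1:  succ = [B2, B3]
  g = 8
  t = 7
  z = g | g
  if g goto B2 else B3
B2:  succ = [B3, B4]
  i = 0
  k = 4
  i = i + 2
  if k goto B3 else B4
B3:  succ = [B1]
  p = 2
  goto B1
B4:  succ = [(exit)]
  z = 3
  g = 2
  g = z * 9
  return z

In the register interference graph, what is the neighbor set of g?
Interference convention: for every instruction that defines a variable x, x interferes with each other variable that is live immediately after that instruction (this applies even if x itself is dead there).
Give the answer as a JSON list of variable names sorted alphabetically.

Answer: ["t", "z"]

Derivation:
Block summaries:
  B0: def={t,z} ue=∅
  B1: def={g,t,z} ue=∅
  B2: def={i,k} ue=∅
  B3: def={p} ue=∅
  B4: def={g,z} ue=∅

Live sets:
  live B0: ∅→∅
  live B1: ∅→∅
  live B2: ∅→∅
  live B3: ∅→∅
  live B4: ∅→∅

Interference:
  g — {t,z}
  i — {k}
  k — {i}
  p — ∅
  t — {g,z}
  z — {g,t}

N(g) = ["t", "z"]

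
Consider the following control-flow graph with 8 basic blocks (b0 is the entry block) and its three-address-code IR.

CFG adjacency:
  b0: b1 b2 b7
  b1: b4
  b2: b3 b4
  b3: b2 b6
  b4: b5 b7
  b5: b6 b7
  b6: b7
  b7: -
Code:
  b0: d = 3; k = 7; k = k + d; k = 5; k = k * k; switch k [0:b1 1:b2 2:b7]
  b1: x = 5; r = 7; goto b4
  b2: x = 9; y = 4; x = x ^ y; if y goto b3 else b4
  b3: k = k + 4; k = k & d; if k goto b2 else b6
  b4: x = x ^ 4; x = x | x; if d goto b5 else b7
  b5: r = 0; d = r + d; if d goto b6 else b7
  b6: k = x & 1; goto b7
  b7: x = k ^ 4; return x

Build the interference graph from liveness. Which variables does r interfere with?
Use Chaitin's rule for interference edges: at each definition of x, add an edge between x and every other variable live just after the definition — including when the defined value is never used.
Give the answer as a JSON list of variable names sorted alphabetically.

Answer: ["d", "k", "x"]

Working:
Block summaries:
  b0: {d,k} / ∅
  b1: {r,x} / ∅
  b2: {x,y} / ∅
  b3: {k} / {d,k}
  b4: {x} / {d,x}
  b5: {d,r} / {d}
  b6: {k} / {x}
  b7: {x} / {k}

Liveness:
  b0: in=∅ out={d,k}
  b1: in={d,k} out={d,k,x}
  b2: in={d,k} out={d,k,x}
  b3: in={d,k,x} out={d,k,x}
  b4: in={d,k,x} out={d,k,x}
  b5: in={d,k,x} out={k,x}
  b6: in={x} out={k}
  b7: in={k} out=∅

Interfere edges:
  d — {k,r,x,y}
  k — {d,r,x,y}
  r — {d,k,x}
  x — {d,k,r,y}
  y — {d,k,x}

N(r) = ["d", "k", "x"]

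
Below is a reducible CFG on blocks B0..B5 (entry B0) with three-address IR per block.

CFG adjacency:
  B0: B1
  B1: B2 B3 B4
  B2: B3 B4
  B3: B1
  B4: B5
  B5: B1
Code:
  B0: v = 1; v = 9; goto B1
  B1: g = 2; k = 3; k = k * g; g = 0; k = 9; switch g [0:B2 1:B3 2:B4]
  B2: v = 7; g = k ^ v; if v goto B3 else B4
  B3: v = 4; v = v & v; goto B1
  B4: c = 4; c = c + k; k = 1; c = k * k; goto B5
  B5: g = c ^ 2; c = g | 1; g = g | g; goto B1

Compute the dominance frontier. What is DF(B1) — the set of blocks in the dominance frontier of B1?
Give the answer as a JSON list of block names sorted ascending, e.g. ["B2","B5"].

Answer: ["B1"]

Derivation:
idom tree: B1←B0 B2←B1 B3←B1 B4←B1 B5←B4
Join-block Dom:
  B1: preds {B0,B3,B5}: {B0} ∩ {B0,B1,B3} ∩ {B0,B1,B4,B5} = {B0}; idom=B0
  B3: preds {B1,B2}: {B0,B1} ∩ {B0,B1,B2} = {B0,B1}; idom=B1
  B4: preds {B1,B2}: {B0,B1} ∩ {B0,B1,B2} = {B0,B1}; idom=B1

Frontier:
  B1←B0: walk · to B0
  B1←B3: walk B3→B1 to B0
  B1←B5: walk B5→B4→B1 to B0
  B3←B1: walk · to B1
  B3←B2: walk B2 to B1
  B4←B1: walk · to B1
  B4←B2: walk B2 to B1
  DF(B0)=∅
  DF(B1)={B1}
  DF(B2)={B3,B4}
  DF(B3)={B1}
  DF(B4)={B1}
  DF(B5)={B1}

DF(B1) = ["B1"]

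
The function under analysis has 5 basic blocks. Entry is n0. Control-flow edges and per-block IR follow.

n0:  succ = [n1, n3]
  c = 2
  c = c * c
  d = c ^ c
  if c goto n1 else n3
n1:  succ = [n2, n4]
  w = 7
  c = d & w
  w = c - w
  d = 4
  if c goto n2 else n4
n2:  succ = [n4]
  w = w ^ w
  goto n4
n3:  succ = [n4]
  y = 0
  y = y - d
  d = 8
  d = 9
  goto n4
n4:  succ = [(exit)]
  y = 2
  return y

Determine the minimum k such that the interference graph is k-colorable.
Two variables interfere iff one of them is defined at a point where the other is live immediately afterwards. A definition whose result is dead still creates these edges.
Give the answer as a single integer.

Answer: 3

Working:
def/use:
  n0: def={c,d} ue=∅
  n1: def={c,d,w} ue={d}
  n2: def={w} ue={w}
  n3: def={d,y} ue={d}
  n4: def={y} ue=∅

Liveness:
  n0 li=∅ lo={d}
  n1 li={d} lo={w}
  n2 li={w} lo=∅
  n3 li={d} lo=∅
  n4 li=∅ lo=∅

Interfere edges:
  c: {d,w}
  d: {c,w,y}
  w: {c,d}
  y: {d}

Registers:
  lower bound: {c,d,w} mutually conflict ⇒ χ ≥ 3
  assign c→r1 d→r0 w→r2 y→r1 — no edge inside a register ⇒ χ ≤ 3
  χ = 3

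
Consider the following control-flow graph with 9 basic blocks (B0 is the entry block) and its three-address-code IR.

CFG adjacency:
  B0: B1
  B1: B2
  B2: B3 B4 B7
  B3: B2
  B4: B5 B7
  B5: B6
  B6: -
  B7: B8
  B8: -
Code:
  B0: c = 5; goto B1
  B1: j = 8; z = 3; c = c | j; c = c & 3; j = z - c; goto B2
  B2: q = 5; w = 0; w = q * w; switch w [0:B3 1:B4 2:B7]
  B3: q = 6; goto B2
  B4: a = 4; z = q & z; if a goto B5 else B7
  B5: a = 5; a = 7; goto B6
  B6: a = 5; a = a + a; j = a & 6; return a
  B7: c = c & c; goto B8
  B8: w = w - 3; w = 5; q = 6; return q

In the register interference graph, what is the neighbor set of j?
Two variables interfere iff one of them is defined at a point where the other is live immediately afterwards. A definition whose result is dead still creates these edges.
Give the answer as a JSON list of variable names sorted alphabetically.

Per-block:
  B0 def {c} use ∅
  B1 def {c,j,z} use {c}
  B2 def {q,w} use ∅
  B3 def {q} use ∅
  B4 def {a,z} use {q,z}
  B5 def {a} use ∅
  B6 def {a,j} use ∅
  B7 def {c} use {c}
  B8 def {q,w} use {w}

Backward fixpoint:
  B0: in=∅ out={c}
  B1: in={c} out={c,z}
  B2: in={c,z} out={c,q,w,z}
  B3: in={c,z} out={c,z}
  B4: in={c,q,w,z} out={c,w}
  B5: in=∅ out=∅
  B6: in=∅ out=∅
  B7: in={c,w} out={w}
  B8: in={w} out=∅

Interference:
  a↔{c,j,q,w,z}
  c↔{a,j,q,w,z}
  j↔{a,c,z}
  q↔{a,c,w,z}
  w↔{a,c,q,z}
  z↔{a,c,j,q,w}

N(j) = ["a", "c", "z"]

Answer: ["a", "c", "z"]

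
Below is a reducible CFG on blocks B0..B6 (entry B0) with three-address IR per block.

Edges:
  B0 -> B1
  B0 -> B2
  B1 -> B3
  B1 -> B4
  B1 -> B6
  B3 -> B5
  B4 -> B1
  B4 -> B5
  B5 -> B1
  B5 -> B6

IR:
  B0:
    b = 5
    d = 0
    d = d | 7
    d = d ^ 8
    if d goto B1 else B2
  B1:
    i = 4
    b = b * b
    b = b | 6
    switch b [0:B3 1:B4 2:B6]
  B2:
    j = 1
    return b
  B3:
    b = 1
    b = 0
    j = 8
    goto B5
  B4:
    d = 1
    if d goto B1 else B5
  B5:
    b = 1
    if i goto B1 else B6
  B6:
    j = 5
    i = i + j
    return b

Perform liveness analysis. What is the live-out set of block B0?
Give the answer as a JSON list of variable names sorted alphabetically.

Answer: ["b"]

Working:
Per-block:
  B0 def {b,d} use ∅
  B1 def {b,i} use {b}
  B2 def {j} use {b}
  B3 def {b,j} use ∅
  B4 def {d} use ∅
  B5 def {b} use {i}
  B6 def {i,j} use {b,i}

Liveness:
  B0 li=∅ lo={b}
  B1 li={b} lo={b,i}
  B2 li={b} lo=∅
  B3 li={i} lo={i}
  B4 li={b,i} lo={b,i}
  B5 li={i} lo={b,i}
  B6 li={b,i} lo=∅

live-out(B0) = ["b"]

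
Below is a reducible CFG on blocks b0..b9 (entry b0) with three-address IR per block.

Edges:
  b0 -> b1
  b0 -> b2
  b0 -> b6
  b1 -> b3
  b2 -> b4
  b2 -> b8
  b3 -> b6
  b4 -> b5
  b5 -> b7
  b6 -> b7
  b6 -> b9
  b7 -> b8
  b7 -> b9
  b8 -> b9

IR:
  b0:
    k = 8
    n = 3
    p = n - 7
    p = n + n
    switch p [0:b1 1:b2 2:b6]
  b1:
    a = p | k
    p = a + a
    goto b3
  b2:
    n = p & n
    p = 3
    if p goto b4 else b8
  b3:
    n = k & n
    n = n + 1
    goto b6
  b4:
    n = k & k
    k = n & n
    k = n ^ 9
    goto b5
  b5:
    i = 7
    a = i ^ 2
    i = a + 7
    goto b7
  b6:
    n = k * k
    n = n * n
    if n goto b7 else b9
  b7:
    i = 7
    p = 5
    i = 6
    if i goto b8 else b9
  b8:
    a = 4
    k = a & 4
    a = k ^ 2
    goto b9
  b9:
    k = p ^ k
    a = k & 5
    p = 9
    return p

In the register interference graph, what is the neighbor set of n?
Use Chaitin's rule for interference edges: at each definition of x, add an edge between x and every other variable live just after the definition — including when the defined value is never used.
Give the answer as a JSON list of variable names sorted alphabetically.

Block summaries:
  b0: def={k,n,p} ue=∅
  b1: def={a,p} ue={k,p}
  b2: def={n,p} ue={n,p}
  b3: def={n} ue={k,n}
  b4: def={k,n} ue={k}
  b5: def={a,i} ue=∅
  b6: def={n} ue={k}
  b7: def={i,p} ue=∅
  b8: def={a,k} ue=∅
  b9: def={a,k,p} ue={k,p}

Backward fixpoint:
  live b0: ∅→{k,n,p}
  live b1: {k,n,p}→{k,n,p}
  live b2: {k,n,p}→{k,p}
  live b3: {k,n,p}→{k,p}
  live b4: {k}→{k}
  live b5: {k}→{k}
  live b6: {k,p}→{k,p}
  live b7: {k}→{k,p}
  live b8: {p}→{k,p}
  live b9: {k,p}→∅

Interfere edges:
  a↔{k,n,p}
  i↔{k,p}
  k↔{a,i,n,p}
  n↔{a,k,p}
  p↔{a,i,k,n}

N(n) = ["a", "k", "p"]

Answer: ["a", "k", "p"]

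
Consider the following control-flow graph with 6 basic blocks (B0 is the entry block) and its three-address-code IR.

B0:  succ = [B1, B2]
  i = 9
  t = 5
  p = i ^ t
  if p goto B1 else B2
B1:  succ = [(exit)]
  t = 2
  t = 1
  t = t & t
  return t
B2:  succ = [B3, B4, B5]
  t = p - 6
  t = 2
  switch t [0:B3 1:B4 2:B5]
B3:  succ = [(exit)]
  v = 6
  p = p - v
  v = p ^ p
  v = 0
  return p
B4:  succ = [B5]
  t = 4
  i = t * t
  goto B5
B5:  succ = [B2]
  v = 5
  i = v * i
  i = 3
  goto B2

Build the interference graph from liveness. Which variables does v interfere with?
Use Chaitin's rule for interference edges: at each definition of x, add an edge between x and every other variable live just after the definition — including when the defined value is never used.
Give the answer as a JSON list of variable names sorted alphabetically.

Answer: ["i", "p"]

Derivation:
Block summaries:
  B0: def={i,p,t} ue=∅
  B1: def={t} ue=∅
  B2: def={t} ue={p}
  B3: def={p,v} ue={p}
  B4: def={i,t} ue=∅
  B5: def={i,v} ue={i}

Liveness:
  B0: in=∅ out={i,p}
  B1: in=∅ out=∅
  B2: in={i,p} out={i,p}
  B3: in={p} out=∅
  B4: in={p} out={i,p}
  B5: in={i,p} out={i,p}

Interference:
  i: {p,t,v}
  p: {i,t,v}
  t: {i,p}
  v: {i,p}

N(v) = ["i", "p"]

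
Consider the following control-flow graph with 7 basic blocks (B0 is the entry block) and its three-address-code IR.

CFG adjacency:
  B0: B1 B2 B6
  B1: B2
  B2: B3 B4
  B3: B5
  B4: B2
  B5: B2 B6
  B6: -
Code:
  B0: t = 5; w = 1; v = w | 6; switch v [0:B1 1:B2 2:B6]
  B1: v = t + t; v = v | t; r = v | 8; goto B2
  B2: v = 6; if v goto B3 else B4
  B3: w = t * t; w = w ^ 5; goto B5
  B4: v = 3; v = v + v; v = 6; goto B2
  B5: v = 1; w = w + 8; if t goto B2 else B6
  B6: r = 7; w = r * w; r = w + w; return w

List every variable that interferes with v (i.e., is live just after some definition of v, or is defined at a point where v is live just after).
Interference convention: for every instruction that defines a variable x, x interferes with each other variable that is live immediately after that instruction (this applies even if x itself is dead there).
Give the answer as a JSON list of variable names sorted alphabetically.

Answer: ["t", "w"]

Working:
def/use:
  B0 def {t,v,w} use ∅
  B1 def {r,v} use {t}
  B2 def {v} use ∅
  B3 def {w} use {t}
  B4 def {v} use ∅
  B5 def {v,w} use {t,w}
  B6 def {r,w} use {w}

Backward fixpoint:
  B0: in=∅ out={t,w}
  B1: in={t} out={t}
  B2: in={t} out={t}
  B3: in={t} out={t,w}
  B4: in={t} out={t}
  B5: in={t,w} out={t,w}
  B6: in={w} out=∅

Interference:
  r↔{t,w}
  t↔{r,v,w}
  v↔{t,w}
  w↔{r,t,v}

N(v) = ["t", "w"]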